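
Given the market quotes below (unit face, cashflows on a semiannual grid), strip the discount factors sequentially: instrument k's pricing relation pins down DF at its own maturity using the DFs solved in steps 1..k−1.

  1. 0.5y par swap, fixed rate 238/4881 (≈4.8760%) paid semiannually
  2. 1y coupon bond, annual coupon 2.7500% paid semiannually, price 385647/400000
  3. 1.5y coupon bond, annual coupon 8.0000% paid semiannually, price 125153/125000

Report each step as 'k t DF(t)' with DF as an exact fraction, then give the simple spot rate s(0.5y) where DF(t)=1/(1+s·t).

step 1 [0.5y] swap r/2=119/4881: DF=(1 − 119/4881·(0))/(1+119/4881) = 4881/5000 ≈ 0.976200
step 2 [1y] bond c/2=11/800: DF=(385647/400000 − 11/800·(0.976200))/(1+11/800) = 4689/5000 ≈ 0.937800
step 3 [1.5y] bond c/2=1/25: DF=(125153/125000 − 1/25·(0.976200+0.937800))/(1+1/25) = 8891/10000 ≈ 0.889100

1 1/2 4881/5000
2 1 4689/5000
3 3/2 8891/10000
s(0.5y) = (1/(4881/5000) − 1)/(1/2) = 238/4881 ≈ 4.8760%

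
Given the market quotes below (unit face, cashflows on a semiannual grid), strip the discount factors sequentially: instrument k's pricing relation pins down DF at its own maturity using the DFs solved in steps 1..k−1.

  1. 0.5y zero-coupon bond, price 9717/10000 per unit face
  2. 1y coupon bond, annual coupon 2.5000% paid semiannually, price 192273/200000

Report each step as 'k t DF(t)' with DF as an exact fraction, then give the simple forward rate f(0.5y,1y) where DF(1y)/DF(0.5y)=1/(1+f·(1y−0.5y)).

step 1 [0.5y] zero: DF = P = 9717/10000 ≈ 0.971700
step 2 [1y] bond c/2=1/80: DF=(192273/200000 − 1/80·(0.971700))/(1+1/80) = 15/16 ≈ 0.937500

1 1/2 9717/10000
2 1 15/16
f(0.5y,1y) = ((9717/10000)/(15/16) − 1)/(1/2) = 228/3125 ≈ 7.2960%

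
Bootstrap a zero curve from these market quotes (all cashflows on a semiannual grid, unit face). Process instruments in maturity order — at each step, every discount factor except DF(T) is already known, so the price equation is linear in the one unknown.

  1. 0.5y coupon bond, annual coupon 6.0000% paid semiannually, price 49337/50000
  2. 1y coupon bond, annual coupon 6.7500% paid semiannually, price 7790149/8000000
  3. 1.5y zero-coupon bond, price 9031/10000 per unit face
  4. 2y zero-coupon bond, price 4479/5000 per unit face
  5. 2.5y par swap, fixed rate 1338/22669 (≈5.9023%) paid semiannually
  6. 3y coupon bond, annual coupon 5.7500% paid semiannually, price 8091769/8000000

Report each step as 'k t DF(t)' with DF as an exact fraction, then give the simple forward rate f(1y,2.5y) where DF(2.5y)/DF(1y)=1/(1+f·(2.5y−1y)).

step 1 [0.5y] bond c/2=3/100: DF=(49337/50000 − 3/100·(0))/(1+3/100) = 479/500 ≈ 0.958000
step 2 [1y] bond c/2=27/800: DF=(7790149/8000000 − 27/800·(0.958000))/(1+27/800) = 9107/10000 ≈ 0.910700
step 3 [1.5y] zero: DF = P = 9031/10000 ≈ 0.903100
step 4 [2y] zero: DF = P = 4479/5000 ≈ 0.895800
step 5 [2.5y] swap r/2=669/22669: DF=(1 − 669/22669·(0.958000+0.910700+0.903100+0.895800))/(1+669/22669) = 4331/5000 ≈ 0.866200
step 6 [3y] bond c/2=23/800: DF=(8091769/8000000 − 23/800·(0.958000+0.910700+0.903100+0.895800+0.866200))/(1+23/800) = 1713/2000 ≈ 0.856500

1 1/2 479/500
2 1 9107/10000
3 3/2 9031/10000
4 2 4479/5000
5 5/2 4331/5000
6 3 1713/2000
f(1y,2.5y) = ((9107/10000)/(4331/5000) − 1)/(3/2) = 445/12993 ≈ 3.4249%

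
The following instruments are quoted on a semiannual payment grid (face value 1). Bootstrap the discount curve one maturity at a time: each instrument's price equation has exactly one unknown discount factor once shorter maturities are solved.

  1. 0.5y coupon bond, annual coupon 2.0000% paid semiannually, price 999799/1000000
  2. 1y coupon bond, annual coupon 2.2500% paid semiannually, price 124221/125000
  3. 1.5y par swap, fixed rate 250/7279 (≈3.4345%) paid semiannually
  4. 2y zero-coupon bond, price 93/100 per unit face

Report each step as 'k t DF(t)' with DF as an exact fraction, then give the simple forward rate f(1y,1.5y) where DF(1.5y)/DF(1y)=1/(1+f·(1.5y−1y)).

1 1/2 9899/10000
2 1 9717/10000
3 3/2 19/20
4 2 93/100
f(1y,1.5y) = ((9717/10000)/(19/20) − 1)/(1/2) = 217/4750 ≈ 4.5684%

step 1 [0.5y] bond c/2=1/100: DF=(999799/1000000 − 1/100·(0))/(1+1/100) = 9899/10000 ≈ 0.989900
step 2 [1y] bond c/2=9/800: DF=(124221/125000 − 9/800·(0.989900))/(1+9/800) = 9717/10000 ≈ 0.971700
step 3 [1.5y] swap r/2=125/7279: DF=(1 − 125/7279·(0.989900+0.971700))/(1+125/7279) = 19/20 ≈ 0.950000
step 4 [2y] zero: DF = P = 93/100 ≈ 0.930000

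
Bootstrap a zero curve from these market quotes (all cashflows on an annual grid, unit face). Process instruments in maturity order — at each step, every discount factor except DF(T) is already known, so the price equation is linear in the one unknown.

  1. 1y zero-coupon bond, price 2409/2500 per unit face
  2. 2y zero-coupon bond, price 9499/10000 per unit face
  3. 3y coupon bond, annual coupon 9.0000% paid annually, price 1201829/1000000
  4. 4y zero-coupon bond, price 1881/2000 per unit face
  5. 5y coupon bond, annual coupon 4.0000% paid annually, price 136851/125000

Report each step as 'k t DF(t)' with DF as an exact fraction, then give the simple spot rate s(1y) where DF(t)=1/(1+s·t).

step 1 [1y] zero: DF = P = 2409/2500 ≈ 0.963600
step 2 [2y] zero: DF = P = 9499/10000 ≈ 0.949900
step 3 [3y] bond c/1=9/100: DF=(1201829/1000000 − 9/100·(0.963600+0.949900))/(1+9/100) = 4723/5000 ≈ 0.944600
step 4 [4y] zero: DF = P = 1881/2000 ≈ 0.940500
step 5 [5y] bond c/1=1/25: DF=(136851/125000 − 1/25·(0.963600+0.949900+0.944600+0.940500))/(1+1/25) = 4533/5000 ≈ 0.906600

1 1 2409/2500
2 2 9499/10000
3 3 4723/5000
4 4 1881/2000
5 5 4533/5000
s(1y) = (1/(2409/2500) − 1)/(1) = 91/2409 ≈ 3.7775%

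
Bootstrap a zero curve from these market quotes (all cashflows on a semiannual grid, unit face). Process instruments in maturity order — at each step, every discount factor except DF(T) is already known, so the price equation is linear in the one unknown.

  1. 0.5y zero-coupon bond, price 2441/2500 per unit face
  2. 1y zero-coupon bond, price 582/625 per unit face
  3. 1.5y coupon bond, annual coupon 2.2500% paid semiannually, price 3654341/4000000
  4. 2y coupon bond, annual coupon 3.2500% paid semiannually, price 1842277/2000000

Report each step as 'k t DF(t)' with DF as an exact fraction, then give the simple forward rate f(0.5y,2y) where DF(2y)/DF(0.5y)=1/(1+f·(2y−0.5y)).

step 1 [0.5y] zero: DF = P = 2441/2500 ≈ 0.976400
step 2 [1y] zero: DF = P = 582/625 ≈ 0.931200
step 3 [1.5y] bond c/2=9/800: DF=(3654341/4000000 − 9/800·(0.976400+0.931200))/(1+9/800) = 4411/5000 ≈ 0.882200
step 4 [2y] bond c/2=13/800: DF=(1842277/2000000 − 13/800·(0.976400+0.931200+0.882200))/(1+13/800) = 4309/5000 ≈ 0.861800

1 1/2 2441/2500
2 1 582/625
3 3/2 4411/5000
4 2 4309/5000
f(0.5y,2y) = ((2441/2500)/(4309/5000) − 1)/(3/2) = 382/4309 ≈ 8.8652%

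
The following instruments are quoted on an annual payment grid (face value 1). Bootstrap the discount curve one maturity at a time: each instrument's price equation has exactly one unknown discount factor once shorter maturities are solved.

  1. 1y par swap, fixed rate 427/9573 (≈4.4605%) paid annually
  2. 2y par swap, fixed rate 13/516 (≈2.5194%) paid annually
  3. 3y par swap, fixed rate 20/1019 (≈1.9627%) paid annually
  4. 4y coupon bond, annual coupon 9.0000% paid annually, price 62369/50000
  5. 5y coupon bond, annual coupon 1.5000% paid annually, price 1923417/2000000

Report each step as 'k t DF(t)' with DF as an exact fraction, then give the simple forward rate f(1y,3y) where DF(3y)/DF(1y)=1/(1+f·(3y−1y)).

step 1 [1y] swap r/1=427/9573: DF=(1 − 427/9573·(0))/(1+427/9573) = 9573/10000 ≈ 0.957300
step 2 [2y] swap r/1=13/516: DF=(1 − 13/516·(0.957300))/(1+13/516) = 9519/10000 ≈ 0.951900
step 3 [3y] swap r/1=20/1019: DF=(1 − 20/1019·(0.957300+0.951900))/(1+20/1019) = 118/125 ≈ 0.944000
step 4 [4y] bond c/1=9/100: DF=(62369/50000 − 9/100·(0.957300+0.951900+0.944000))/(1+9/100) = 568/625 ≈ 0.908800
step 5 [5y] bond c/1=3/200: DF=(1923417/2000000 − 3/200·(0.957300+0.951900+0.944000+0.908800))/(1+3/200) = 8919/10000 ≈ 0.891900

1 1 9573/10000
2 2 9519/10000
3 3 118/125
4 4 568/625
5 5 8919/10000
f(1y,3y) = ((9573/10000)/(118/125) − 1)/(2) = 133/18880 ≈ 0.7044%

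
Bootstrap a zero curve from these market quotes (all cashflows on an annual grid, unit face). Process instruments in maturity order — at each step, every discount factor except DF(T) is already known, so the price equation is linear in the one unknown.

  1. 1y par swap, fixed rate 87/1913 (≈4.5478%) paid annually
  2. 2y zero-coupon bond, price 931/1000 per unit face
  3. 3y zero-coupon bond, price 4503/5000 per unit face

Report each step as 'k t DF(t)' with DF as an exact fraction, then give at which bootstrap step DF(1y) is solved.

step 1 [1y] swap r/1=87/1913: DF=(1 − 87/1913·(0))/(1+87/1913) = 1913/2000 ≈ 0.956500
step 2 [2y] zero: DF = P = 931/1000 ≈ 0.931000
step 3 [3y] zero: DF = P = 4503/5000 ≈ 0.900600

1 1 1913/2000
2 2 931/1000
3 3 4503/5000
DF(1y) is solved at step 1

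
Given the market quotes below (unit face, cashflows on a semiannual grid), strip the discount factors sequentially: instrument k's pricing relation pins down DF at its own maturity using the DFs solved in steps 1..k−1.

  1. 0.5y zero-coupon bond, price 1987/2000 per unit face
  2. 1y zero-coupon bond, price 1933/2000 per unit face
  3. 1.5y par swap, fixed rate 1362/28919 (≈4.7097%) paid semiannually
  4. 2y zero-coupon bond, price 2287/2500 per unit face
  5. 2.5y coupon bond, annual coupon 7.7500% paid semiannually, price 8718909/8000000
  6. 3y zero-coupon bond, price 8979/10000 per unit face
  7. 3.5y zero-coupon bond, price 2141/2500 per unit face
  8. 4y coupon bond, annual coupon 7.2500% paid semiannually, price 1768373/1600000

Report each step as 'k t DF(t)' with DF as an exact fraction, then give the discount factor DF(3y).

1 1/2 1987/2000
2 1 1933/2000
3 3/2 9319/10000
4 2 2287/2500
5 5/2 567/625
6 3 8979/10000
7 7/2 2141/2500
8 4 8403/10000
DF(3y) = 8979/10000 ≈ 0.897900

step 1 [0.5y] zero: DF = P = 1987/2000 ≈ 0.993500
step 2 [1y] zero: DF = P = 1933/2000 ≈ 0.966500
step 3 [1.5y] swap r/2=681/28919: DF=(1 − 681/28919·(0.993500+0.966500))/(1+681/28919) = 9319/10000 ≈ 0.931900
step 4 [2y] zero: DF = P = 2287/2500 ≈ 0.914800
step 5 [2.5y] bond c/2=31/800: DF=(8718909/8000000 − 31/800·(0.993500+0.966500+0.931900+0.914800))/(1+31/800) = 567/625 ≈ 0.907200
step 6 [3y] zero: DF = P = 8979/10000 ≈ 0.897900
step 7 [3.5y] zero: DF = P = 2141/2500 ≈ 0.856400
step 8 [4y] bond c/2=29/800: DF=(1768373/1600000 − 29/800·(0.993500+0.966500+0.931900+0.914800+0.907200+0.897900+0.856400))/(1+29/800) = 8403/10000 ≈ 0.840300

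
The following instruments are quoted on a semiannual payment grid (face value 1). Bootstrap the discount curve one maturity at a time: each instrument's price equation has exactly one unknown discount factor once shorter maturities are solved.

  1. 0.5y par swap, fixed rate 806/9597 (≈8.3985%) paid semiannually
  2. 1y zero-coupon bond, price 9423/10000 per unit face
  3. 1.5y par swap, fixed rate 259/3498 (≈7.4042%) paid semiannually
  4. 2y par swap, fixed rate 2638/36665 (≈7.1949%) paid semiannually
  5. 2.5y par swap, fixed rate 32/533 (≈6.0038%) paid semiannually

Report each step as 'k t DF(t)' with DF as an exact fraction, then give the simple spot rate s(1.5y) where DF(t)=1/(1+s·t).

1 1/2 9597/10000
2 1 9423/10000
3 3/2 2241/2500
4 2 8681/10000
5 5/2 108/125
s(1.5y) = (1/(2241/2500) − 1)/(3/2) = 518/6723 ≈ 7.7049%

step 1 [0.5y] swap r/2=403/9597: DF=(1 − 403/9597·(0))/(1+403/9597) = 9597/10000 ≈ 0.959700
step 2 [1y] zero: DF = P = 9423/10000 ≈ 0.942300
step 3 [1.5y] swap r/2=259/6996: DF=(1 − 259/6996·(0.959700+0.942300))/(1+259/6996) = 2241/2500 ≈ 0.896400
step 4 [2y] swap r/2=1319/36665: DF=(1 − 1319/36665·(0.959700+0.942300+0.896400))/(1+1319/36665) = 8681/10000 ≈ 0.868100
step 5 [2.5y] swap r/2=16/533: DF=(1 − 16/533·(0.959700+0.942300+0.896400+0.868100))/(1+16/533) = 108/125 ≈ 0.864000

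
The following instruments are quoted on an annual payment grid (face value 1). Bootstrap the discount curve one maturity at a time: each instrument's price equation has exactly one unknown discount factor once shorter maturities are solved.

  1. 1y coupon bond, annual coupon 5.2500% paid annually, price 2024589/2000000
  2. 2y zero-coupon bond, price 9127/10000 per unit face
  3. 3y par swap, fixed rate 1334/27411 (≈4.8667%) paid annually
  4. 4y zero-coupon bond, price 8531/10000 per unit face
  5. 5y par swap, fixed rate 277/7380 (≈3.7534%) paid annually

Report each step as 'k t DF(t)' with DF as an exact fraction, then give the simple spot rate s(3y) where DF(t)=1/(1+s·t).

1 1 4809/5000
2 2 9127/10000
3 3 4333/5000
4 4 8531/10000
5 5 4169/5000
s(3y) = (1/(4333/5000) − 1)/(3) = 667/12999 ≈ 5.1312%

step 1 [1y] bond c/1=21/400: DF=(2024589/2000000 − 21/400·(0))/(1+21/400) = 4809/5000 ≈ 0.961800
step 2 [2y] zero: DF = P = 9127/10000 ≈ 0.912700
step 3 [3y] swap r/1=1334/27411: DF=(1 − 1334/27411·(0.961800+0.912700))/(1+1334/27411) = 4333/5000 ≈ 0.866600
step 4 [4y] zero: DF = P = 8531/10000 ≈ 0.853100
step 5 [5y] swap r/1=277/7380: DF=(1 − 277/7380·(0.961800+0.912700+0.866600+0.853100))/(1+277/7380) = 4169/5000 ≈ 0.833800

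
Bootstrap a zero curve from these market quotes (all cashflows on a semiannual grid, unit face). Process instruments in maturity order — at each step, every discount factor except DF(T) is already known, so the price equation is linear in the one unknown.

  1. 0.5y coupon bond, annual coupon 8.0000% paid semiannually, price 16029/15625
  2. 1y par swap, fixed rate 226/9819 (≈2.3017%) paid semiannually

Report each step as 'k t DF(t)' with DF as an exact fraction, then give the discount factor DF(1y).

step 1 [0.5y] bond c/2=1/25: DF=(16029/15625 − 1/25·(0))/(1+1/25) = 1233/1250 ≈ 0.986400
step 2 [1y] swap r/2=113/9819: DF=(1 − 113/9819·(0.986400))/(1+113/9819) = 4887/5000 ≈ 0.977400

1 1/2 1233/1250
2 1 4887/5000
DF(1y) = 4887/5000 ≈ 0.977400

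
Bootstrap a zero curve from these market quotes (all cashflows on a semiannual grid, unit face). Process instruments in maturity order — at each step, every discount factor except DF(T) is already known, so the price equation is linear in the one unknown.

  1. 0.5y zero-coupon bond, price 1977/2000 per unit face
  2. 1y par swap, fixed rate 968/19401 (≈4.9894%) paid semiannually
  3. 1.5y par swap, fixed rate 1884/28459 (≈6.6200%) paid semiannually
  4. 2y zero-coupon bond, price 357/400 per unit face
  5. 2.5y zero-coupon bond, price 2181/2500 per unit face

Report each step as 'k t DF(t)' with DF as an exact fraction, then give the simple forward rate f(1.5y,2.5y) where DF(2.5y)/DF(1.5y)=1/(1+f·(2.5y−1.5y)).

1 1/2 1977/2000
2 1 2379/2500
3 3/2 4529/5000
4 2 357/400
5 5/2 2181/2500
f(1.5y,2.5y) = ((4529/5000)/(2181/2500) − 1)/(1) = 167/4362 ≈ 3.8285%

step 1 [0.5y] zero: DF = P = 1977/2000 ≈ 0.988500
step 2 [1y] swap r/2=484/19401: DF=(1 − 484/19401·(0.988500))/(1+484/19401) = 2379/2500 ≈ 0.951600
step 3 [1.5y] swap r/2=942/28459: DF=(1 − 942/28459·(0.988500+0.951600))/(1+942/28459) = 4529/5000 ≈ 0.905800
step 4 [2y] zero: DF = P = 357/400 ≈ 0.892500
step 5 [2.5y] zero: DF = P = 2181/2500 ≈ 0.872400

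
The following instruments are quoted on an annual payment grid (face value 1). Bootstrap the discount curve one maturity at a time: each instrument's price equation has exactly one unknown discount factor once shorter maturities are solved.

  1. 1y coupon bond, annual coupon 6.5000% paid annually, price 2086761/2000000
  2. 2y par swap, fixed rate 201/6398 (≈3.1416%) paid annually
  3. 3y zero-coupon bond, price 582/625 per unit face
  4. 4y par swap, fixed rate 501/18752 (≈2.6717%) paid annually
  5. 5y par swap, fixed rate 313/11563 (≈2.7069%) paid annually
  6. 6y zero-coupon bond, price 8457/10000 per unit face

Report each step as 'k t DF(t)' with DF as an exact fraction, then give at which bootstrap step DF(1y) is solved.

1 1 9797/10000
2 2 9397/10000
3 3 582/625
4 4 4499/5000
5 5 2187/2500
6 6 8457/10000
DF(1y) is solved at step 1

step 1 [1y] bond c/1=13/200: DF=(2086761/2000000 − 13/200·(0))/(1+13/200) = 9797/10000 ≈ 0.979700
step 2 [2y] swap r/1=201/6398: DF=(1 − 201/6398·(0.979700))/(1+201/6398) = 9397/10000 ≈ 0.939700
step 3 [3y] zero: DF = P = 582/625 ≈ 0.931200
step 4 [4y] swap r/1=501/18752: DF=(1 − 501/18752·(0.979700+0.939700+0.931200))/(1+501/18752) = 4499/5000 ≈ 0.899800
step 5 [5y] swap r/1=313/11563: DF=(1 − 313/11563·(0.979700+0.939700+0.931200+0.899800))/(1+313/11563) = 2187/2500 ≈ 0.874800
step 6 [6y] zero: DF = P = 8457/10000 ≈ 0.845700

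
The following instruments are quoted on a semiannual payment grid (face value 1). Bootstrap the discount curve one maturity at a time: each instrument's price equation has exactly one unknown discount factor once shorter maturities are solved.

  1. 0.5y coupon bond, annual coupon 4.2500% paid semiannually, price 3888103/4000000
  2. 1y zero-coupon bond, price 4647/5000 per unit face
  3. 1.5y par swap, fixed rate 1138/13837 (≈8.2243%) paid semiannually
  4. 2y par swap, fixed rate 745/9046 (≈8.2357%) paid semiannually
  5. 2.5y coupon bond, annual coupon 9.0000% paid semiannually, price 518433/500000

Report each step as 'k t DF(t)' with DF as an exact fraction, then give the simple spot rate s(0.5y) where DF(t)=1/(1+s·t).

step 1 [0.5y] bond c/2=17/800: DF=(3888103/4000000 − 17/800·(0))/(1+17/800) = 4759/5000 ≈ 0.951800
step 2 [1y] zero: DF = P = 4647/5000 ≈ 0.929400
step 3 [1.5y] swap r/2=569/13837: DF=(1 − 569/13837·(0.951800+0.929400))/(1+569/13837) = 4431/5000 ≈ 0.886200
step 4 [2y] swap r/2=745/18092: DF=(1 − 745/18092·(0.951800+0.929400+0.886200))/(1+745/18092) = 851/1000 ≈ 0.851000
step 5 [2.5y] bond c/2=9/200: DF=(518433/500000 − 9/200·(0.951800+0.929400+0.886200+0.851000))/(1+9/200) = 2091/2500 ≈ 0.836400

1 1/2 4759/5000
2 1 4647/5000
3 3/2 4431/5000
4 2 851/1000
5 5/2 2091/2500
s(0.5y) = (1/(4759/5000) − 1)/(1/2) = 482/4759 ≈ 10.1282%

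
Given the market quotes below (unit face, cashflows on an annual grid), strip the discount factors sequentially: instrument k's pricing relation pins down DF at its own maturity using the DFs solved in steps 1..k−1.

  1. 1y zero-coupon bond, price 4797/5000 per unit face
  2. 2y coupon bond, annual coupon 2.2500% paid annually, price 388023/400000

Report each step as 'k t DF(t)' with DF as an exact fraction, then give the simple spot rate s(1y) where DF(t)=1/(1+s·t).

1 1 4797/5000
2 2 2319/2500
s(1y) = (1/(4797/5000) − 1)/(1) = 203/4797 ≈ 4.2318%

step 1 [1y] zero: DF = P = 4797/5000 ≈ 0.959400
step 2 [2y] bond c/1=9/400: DF=(388023/400000 − 9/400·(0.959400))/(1+9/400) = 2319/2500 ≈ 0.927600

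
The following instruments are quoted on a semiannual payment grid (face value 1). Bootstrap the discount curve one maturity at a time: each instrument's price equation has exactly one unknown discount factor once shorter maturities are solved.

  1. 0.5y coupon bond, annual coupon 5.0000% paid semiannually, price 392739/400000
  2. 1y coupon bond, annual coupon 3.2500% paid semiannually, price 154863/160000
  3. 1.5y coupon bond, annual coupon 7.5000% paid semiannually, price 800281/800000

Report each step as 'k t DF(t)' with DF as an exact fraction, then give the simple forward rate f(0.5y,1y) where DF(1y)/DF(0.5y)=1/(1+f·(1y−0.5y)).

1 1/2 9579/10000
2 1 9371/10000
3 3/2 8957/10000
f(0.5y,1y) = ((9579/10000)/(9371/10000) − 1)/(1/2) = 416/9371 ≈ 4.4392%

step 1 [0.5y] bond c/2=1/40: DF=(392739/400000 − 1/40·(0))/(1+1/40) = 9579/10000 ≈ 0.957900
step 2 [1y] bond c/2=13/800: DF=(154863/160000 − 13/800·(0.957900))/(1+13/800) = 9371/10000 ≈ 0.937100
step 3 [1.5y] bond c/2=3/80: DF=(800281/800000 − 3/80·(0.957900+0.937100))/(1+3/80) = 8957/10000 ≈ 0.895700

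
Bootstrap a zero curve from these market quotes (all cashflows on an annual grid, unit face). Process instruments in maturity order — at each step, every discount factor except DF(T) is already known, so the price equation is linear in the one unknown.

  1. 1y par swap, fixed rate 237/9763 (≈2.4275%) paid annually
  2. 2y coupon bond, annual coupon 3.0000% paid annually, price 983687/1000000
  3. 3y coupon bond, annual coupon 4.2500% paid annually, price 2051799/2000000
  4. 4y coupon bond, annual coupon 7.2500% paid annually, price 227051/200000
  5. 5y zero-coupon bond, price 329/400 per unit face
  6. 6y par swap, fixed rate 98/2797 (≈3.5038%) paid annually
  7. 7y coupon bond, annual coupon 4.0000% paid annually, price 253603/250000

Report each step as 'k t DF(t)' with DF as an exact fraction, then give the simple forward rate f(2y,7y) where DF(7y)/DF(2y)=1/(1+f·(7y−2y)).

1 1 9763/10000
2 2 4633/5000
3 3 1813/2000
4 4 4343/5000
5 5 329/400
6 6 4069/5000
7 7 771/1000
f(2y,7y) = ((4633/5000)/(771/1000) − 1)/(5) = 778/19275 ≈ 4.0363%

step 1 [1y] swap r/1=237/9763: DF=(1 − 237/9763·(0))/(1+237/9763) = 9763/10000 ≈ 0.976300
step 2 [2y] bond c/1=3/100: DF=(983687/1000000 − 3/100·(0.976300))/(1+3/100) = 4633/5000 ≈ 0.926600
step 3 [3y] bond c/1=17/400: DF=(2051799/2000000 − 17/400·(0.976300+0.926600))/(1+17/400) = 1813/2000 ≈ 0.906500
step 4 [4y] bond c/1=29/400: DF=(227051/200000 − 29/400·(0.976300+0.926600+0.906500))/(1+29/400) = 4343/5000 ≈ 0.868600
step 5 [5y] zero: DF = P = 329/400 ≈ 0.822500
step 6 [6y] swap r/1=98/2797: DF=(1 − 98/2797·(0.976300+0.926600+0.906500+0.868600+0.822500))/(1+98/2797) = 4069/5000 ≈ 0.813800
step 7 [7y] bond c/1=1/25: DF=(253603/250000 − 1/25·(0.976300+0.926600+0.906500+0.868600+0.822500+0.813800))/(1+1/25) = 771/1000 ≈ 0.771000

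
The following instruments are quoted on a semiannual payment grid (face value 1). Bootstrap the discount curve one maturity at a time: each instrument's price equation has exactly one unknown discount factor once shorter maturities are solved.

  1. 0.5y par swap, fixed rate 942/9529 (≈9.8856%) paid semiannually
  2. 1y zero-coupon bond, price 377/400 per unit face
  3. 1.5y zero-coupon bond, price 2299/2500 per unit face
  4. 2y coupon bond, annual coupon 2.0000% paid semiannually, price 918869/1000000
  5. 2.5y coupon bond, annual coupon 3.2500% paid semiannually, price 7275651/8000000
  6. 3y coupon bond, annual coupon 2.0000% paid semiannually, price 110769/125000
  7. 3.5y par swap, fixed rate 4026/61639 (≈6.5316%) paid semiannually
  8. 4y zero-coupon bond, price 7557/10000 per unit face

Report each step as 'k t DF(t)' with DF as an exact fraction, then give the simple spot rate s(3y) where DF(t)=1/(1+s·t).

1 1/2 9529/10000
2 1 377/400
3 3/2 2299/2500
4 2 8819/10000
5 5/2 4179/5000
6 3 333/400
7 7/2 7987/10000
8 4 7557/10000
s(3y) = (1/(333/400) − 1)/(3) = 67/999 ≈ 6.7067%

step 1 [0.5y] swap r/2=471/9529: DF=(1 − 471/9529·(0))/(1+471/9529) = 9529/10000 ≈ 0.952900
step 2 [1y] zero: DF = P = 377/400 ≈ 0.942500
step 3 [1.5y] zero: DF = P = 2299/2500 ≈ 0.919600
step 4 [2y] bond c/2=1/100: DF=(918869/1000000 − 1/100·(0.952900+0.942500+0.919600))/(1+1/100) = 8819/10000 ≈ 0.881900
step 5 [2.5y] bond c/2=13/800: DF=(7275651/8000000 − 13/800·(0.952900+0.942500+0.919600+0.881900))/(1+13/800) = 4179/5000 ≈ 0.835800
step 6 [3y] bond c/2=1/100: DF=(110769/125000 − 1/100·(0.952900+0.942500+0.919600+0.881900+0.835800))/(1+1/100) = 333/400 ≈ 0.832500
step 7 [3.5y] swap r/2=2013/61639: DF=(1 − 2013/61639·(0.952900+0.942500+0.919600+0.881900+0.835800+0.832500))/(1+2013/61639) = 7987/10000 ≈ 0.798700
step 8 [4y] zero: DF = P = 7557/10000 ≈ 0.755700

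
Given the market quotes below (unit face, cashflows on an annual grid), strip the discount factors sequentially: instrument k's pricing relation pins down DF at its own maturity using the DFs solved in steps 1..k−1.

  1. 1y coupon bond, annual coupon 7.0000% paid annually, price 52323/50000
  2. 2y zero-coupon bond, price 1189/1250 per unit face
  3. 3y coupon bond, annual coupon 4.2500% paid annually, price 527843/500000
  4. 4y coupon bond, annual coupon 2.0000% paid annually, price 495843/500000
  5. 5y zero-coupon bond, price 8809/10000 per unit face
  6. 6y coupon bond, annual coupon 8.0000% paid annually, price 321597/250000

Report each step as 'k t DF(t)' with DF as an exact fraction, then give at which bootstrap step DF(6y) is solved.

step 1 [1y] bond c/1=7/100: DF=(52323/50000 − 7/100·(0))/(1+7/100) = 489/500 ≈ 0.978000
step 2 [2y] zero: DF = P = 1189/1250 ≈ 0.951200
step 3 [3y] bond c/1=17/400: DF=(527843/500000 − 17/400·(0.978000+0.951200))/(1+17/400) = 467/500 ≈ 0.934000
step 4 [4y] bond c/1=1/50: DF=(495843/500000 − 1/50·(0.978000+0.951200+0.934000))/(1+1/50) = 9161/10000 ≈ 0.916100
step 5 [5y] zero: DF = P = 8809/10000 ≈ 0.880900
step 6 [6y] bond c/1=2/25: DF=(321597/250000 − 2/25·(0.978000+0.951200+0.934000+0.916100+0.880900))/(1+2/25) = 8459/10000 ≈ 0.845900

1 1 489/500
2 2 1189/1250
3 3 467/500
4 4 9161/10000
5 5 8809/10000
6 6 8459/10000
DF(6y) is solved at step 6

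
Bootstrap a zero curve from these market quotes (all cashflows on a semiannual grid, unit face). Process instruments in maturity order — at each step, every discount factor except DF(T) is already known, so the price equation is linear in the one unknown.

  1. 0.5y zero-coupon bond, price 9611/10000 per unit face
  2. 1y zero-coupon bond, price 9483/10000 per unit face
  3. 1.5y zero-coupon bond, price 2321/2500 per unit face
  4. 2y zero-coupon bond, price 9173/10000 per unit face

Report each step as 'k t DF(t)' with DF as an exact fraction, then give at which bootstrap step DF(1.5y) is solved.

1 1/2 9611/10000
2 1 9483/10000
3 3/2 2321/2500
4 2 9173/10000
DF(1.5y) is solved at step 3

step 1 [0.5y] zero: DF = P = 9611/10000 ≈ 0.961100
step 2 [1y] zero: DF = P = 9483/10000 ≈ 0.948300
step 3 [1.5y] zero: DF = P = 2321/2500 ≈ 0.928400
step 4 [2y] zero: DF = P = 9173/10000 ≈ 0.917300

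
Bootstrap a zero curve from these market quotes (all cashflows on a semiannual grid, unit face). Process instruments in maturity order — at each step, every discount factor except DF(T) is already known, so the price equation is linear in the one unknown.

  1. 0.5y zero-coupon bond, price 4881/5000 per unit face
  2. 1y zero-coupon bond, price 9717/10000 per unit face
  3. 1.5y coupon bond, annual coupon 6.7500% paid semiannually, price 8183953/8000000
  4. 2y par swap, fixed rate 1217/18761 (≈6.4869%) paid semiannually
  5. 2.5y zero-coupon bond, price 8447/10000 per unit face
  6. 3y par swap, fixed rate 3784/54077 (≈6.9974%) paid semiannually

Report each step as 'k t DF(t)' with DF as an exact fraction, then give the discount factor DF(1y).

1 1/2 4881/5000
2 1 9717/10000
3 3/2 463/500
4 2 8783/10000
5 5/2 8447/10000
6 3 2027/2500
DF(1y) = 9717/10000 ≈ 0.971700

step 1 [0.5y] zero: DF = P = 4881/5000 ≈ 0.976200
step 2 [1y] zero: DF = P = 9717/10000 ≈ 0.971700
step 3 [1.5y] bond c/2=27/800: DF=(8183953/8000000 − 27/800·(0.976200+0.971700))/(1+27/800) = 463/500 ≈ 0.926000
step 4 [2y] swap r/2=1217/37522: DF=(1 − 1217/37522·(0.976200+0.971700+0.926000))/(1+1217/37522) = 8783/10000 ≈ 0.878300
step 5 [2.5y] zero: DF = P = 8447/10000 ≈ 0.844700
step 6 [3y] swap r/2=1892/54077: DF=(1 − 1892/54077·(0.976200+0.971700+0.926000+0.878300+0.844700))/(1+1892/54077) = 2027/2500 ≈ 0.810800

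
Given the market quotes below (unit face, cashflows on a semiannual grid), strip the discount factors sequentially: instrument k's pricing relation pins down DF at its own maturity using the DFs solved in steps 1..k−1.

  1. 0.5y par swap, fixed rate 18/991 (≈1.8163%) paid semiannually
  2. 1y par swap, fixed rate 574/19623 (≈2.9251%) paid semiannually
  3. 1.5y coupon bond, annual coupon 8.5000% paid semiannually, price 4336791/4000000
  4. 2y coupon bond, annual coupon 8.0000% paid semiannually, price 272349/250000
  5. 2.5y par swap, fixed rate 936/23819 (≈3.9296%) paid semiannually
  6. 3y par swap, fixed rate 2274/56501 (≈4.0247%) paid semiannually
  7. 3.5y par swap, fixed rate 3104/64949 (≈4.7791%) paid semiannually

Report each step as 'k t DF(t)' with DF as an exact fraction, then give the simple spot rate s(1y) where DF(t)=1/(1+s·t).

step 1 [0.5y] swap r/2=9/991: DF=(1 − 9/991·(0))/(1+9/991) = 991/1000 ≈ 0.991000
step 2 [1y] swap r/2=287/19623: DF=(1 − 287/19623·(0.991000))/(1+287/19623) = 9713/10000 ≈ 0.971300
step 3 [1.5y] bond c/2=17/400: DF=(4336791/4000000 − 17/400·(0.991000+0.971300))/(1+17/400) = 24/25 ≈ 0.960000
step 4 [2y] bond c/2=1/25: DF=(272349/250000 − 1/25·(0.991000+0.971300+0.960000))/(1+1/25) = 9351/10000 ≈ 0.935100
step 5 [2.5y] swap r/2=468/23819: DF=(1 − 468/23819·(0.991000+0.971300+0.960000+0.935100))/(1+468/23819) = 1133/1250 ≈ 0.906400
step 6 [3y] swap r/2=1137/56501: DF=(1 − 1137/56501·(0.991000+0.971300+0.960000+0.935100+0.906400))/(1+1137/56501) = 8863/10000 ≈ 0.886300
step 7 [3.5y] swap r/2=1552/64949: DF=(1 − 1552/64949·(0.991000+0.971300+0.960000+0.935100+0.906400+0.886300))/(1+1552/64949) = 528/625 ≈ 0.844800

1 1/2 991/1000
2 1 9713/10000
3 3/2 24/25
4 2 9351/10000
5 5/2 1133/1250
6 3 8863/10000
7 7/2 528/625
s(1y) = (1/(9713/10000) − 1)/(1) = 287/9713 ≈ 2.9548%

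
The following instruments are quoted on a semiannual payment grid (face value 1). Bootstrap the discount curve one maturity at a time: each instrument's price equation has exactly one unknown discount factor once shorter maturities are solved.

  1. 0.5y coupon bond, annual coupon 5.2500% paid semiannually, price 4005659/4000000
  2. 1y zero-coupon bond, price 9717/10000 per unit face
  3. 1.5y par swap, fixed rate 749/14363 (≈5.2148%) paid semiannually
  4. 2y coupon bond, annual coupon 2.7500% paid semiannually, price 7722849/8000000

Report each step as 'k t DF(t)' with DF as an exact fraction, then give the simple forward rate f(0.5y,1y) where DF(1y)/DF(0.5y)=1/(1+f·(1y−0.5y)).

step 1 [0.5y] bond c/2=21/800: DF=(4005659/4000000 − 21/800·(0))/(1+21/800) = 4879/5000 ≈ 0.975800
step 2 [1y] zero: DF = P = 9717/10000 ≈ 0.971700
step 3 [1.5y] swap r/2=749/28726: DF=(1 − 749/28726·(0.975800+0.971700))/(1+749/28726) = 9251/10000 ≈ 0.925100
step 4 [2y] bond c/2=11/800: DF=(7722849/8000000 − 11/800·(0.975800+0.971700+0.925100))/(1+11/800) = 9133/10000 ≈ 0.913300

1 1/2 4879/5000
2 1 9717/10000
3 3/2 9251/10000
4 2 9133/10000
f(0.5y,1y) = ((4879/5000)/(9717/10000) − 1)/(1/2) = 2/237 ≈ 0.8439%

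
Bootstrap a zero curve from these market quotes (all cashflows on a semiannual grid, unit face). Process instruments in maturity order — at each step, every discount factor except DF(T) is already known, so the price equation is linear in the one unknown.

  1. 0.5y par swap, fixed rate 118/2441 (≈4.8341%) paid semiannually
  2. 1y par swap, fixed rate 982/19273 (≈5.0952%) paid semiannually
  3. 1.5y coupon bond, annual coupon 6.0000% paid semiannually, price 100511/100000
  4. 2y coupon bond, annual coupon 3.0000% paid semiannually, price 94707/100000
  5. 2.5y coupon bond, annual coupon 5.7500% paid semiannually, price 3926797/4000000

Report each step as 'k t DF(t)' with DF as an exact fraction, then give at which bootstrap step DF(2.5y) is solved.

step 1 [0.5y] swap r/2=59/2441: DF=(1 − 59/2441·(0))/(1+59/2441) = 2441/2500 ≈ 0.976400
step 2 [1y] swap r/2=491/19273: DF=(1 − 491/19273·(0.976400))/(1+491/19273) = 9509/10000 ≈ 0.950900
step 3 [1.5y] bond c/2=3/100: DF=(100511/100000 − 3/100·(0.976400+0.950900))/(1+3/100) = 9197/10000 ≈ 0.919700
step 4 [2y] bond c/2=3/200: DF=(94707/100000 − 3/200·(0.976400+0.950900+0.919700))/(1+3/200) = 891/1000 ≈ 0.891000
step 5 [2.5y] bond c/2=23/800: DF=(3926797/4000000 − 23/800·(0.976400+0.950900+0.919700+0.891000))/(1+23/800) = 4249/5000 ≈ 0.849800

1 1/2 2441/2500
2 1 9509/10000
3 3/2 9197/10000
4 2 891/1000
5 5/2 4249/5000
DF(2.5y) is solved at step 5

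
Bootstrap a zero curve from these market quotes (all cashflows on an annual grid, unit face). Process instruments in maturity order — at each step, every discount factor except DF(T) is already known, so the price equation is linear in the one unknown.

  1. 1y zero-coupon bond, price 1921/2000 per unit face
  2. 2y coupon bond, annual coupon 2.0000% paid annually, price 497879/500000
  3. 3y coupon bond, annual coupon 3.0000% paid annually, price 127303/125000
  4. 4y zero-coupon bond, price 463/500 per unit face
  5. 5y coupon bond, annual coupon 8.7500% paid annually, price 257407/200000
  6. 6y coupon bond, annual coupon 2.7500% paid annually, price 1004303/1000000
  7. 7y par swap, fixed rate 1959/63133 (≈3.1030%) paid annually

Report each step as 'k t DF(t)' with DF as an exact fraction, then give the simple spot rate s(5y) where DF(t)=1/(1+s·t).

step 1 [1y] zero: DF = P = 1921/2000 ≈ 0.960500
step 2 [2y] bond c/1=1/50: DF=(497879/500000 − 1/50·(0.960500))/(1+1/50) = 4787/5000 ≈ 0.957400
step 3 [3y] bond c/1=3/100: DF=(127303/125000 − 3/100·(0.960500+0.957400))/(1+3/100) = 9329/10000 ≈ 0.932900
step 4 [4y] zero: DF = P = 463/500 ≈ 0.926000
step 5 [5y] bond c/1=7/80: DF=(257407/200000 − 7/80·(0.960500+0.957400+0.932900+0.926000))/(1+7/80) = 2199/2500 ≈ 0.879600
step 6 [6y] bond c/1=11/400: DF=(1004303/1000000 − 11/400·(0.960500+0.957400+0.932900+0.926000+0.879600))/(1+11/400) = 533/625 ≈ 0.852800
step 7 [7y] swap r/1=1959/63133: DF=(1 − 1959/63133·(0.960500+0.957400+0.932900+0.926000+0.879600+0.852800))/(1+1959/63133) = 8041/10000 ≈ 0.804100

1 1 1921/2000
2 2 4787/5000
3 3 9329/10000
4 4 463/500
5 5 2199/2500
6 6 533/625
7 7 8041/10000
s(5y) = (1/(2199/2500) − 1)/(5) = 301/10995 ≈ 2.7376%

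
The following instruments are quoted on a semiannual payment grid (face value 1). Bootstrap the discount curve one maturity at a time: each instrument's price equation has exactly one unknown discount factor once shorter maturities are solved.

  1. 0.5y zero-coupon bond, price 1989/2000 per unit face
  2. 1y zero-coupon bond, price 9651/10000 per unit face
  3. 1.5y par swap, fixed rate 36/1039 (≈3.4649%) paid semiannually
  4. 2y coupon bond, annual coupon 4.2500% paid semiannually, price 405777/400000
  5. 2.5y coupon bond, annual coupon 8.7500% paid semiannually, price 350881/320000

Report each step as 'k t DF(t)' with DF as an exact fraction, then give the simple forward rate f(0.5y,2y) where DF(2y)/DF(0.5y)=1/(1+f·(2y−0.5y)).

step 1 [0.5y] zero: DF = P = 1989/2000 ≈ 0.994500
step 2 [1y] zero: DF = P = 9651/10000 ≈ 0.965100
step 3 [1.5y] swap r/2=18/1039: DF=(1 − 18/1039·(0.994500+0.965100))/(1+18/1039) = 1187/1250 ≈ 0.949600
step 4 [2y] bond c/2=17/800: DF=(405777/400000 − 17/800·(0.994500+0.965100+0.949600))/(1+17/800) = 583/625 ≈ 0.932800
step 5 [2.5y] bond c/2=7/160: DF=(350881/320000 − 7/160·(0.994500+0.965100+0.949600+0.932800))/(1+7/160) = 1779/2000 ≈ 0.889500

1 1/2 1989/2000
2 1 9651/10000
3 3/2 1187/1250
4 2 583/625
5 5/2 1779/2000
f(0.5y,2y) = ((1989/2000)/(583/625) − 1)/(3/2) = 617/13992 ≈ 4.4097%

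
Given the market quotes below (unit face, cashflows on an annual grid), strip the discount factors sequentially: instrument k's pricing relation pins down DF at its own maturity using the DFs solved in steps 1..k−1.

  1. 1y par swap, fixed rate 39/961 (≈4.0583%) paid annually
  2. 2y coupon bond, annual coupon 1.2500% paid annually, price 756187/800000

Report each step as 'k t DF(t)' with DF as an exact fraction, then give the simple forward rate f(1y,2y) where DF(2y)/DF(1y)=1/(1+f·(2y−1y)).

1 1 961/1000
2 2 9217/10000
f(1y,2y) = ((961/1000)/(9217/10000) − 1)/(1) = 393/9217 ≈ 4.2639%

step 1 [1y] swap r/1=39/961: DF=(1 − 39/961·(0))/(1+39/961) = 961/1000 ≈ 0.961000
step 2 [2y] bond c/1=1/80: DF=(756187/800000 − 1/80·(0.961000))/(1+1/80) = 9217/10000 ≈ 0.921700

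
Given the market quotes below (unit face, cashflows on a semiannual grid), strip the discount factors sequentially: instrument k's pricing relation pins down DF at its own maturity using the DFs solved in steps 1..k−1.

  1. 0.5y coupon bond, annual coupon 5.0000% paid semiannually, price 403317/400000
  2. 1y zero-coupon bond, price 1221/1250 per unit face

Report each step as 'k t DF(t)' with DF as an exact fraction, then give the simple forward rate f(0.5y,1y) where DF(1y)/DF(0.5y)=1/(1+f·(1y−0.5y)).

1 1/2 9837/10000
2 1 1221/1250
f(0.5y,1y) = ((9837/10000)/(1221/1250) − 1)/(1/2) = 23/1628 ≈ 1.4128%

step 1 [0.5y] bond c/2=1/40: DF=(403317/400000 − 1/40·(0))/(1+1/40) = 9837/10000 ≈ 0.983700
step 2 [1y] zero: DF = P = 1221/1250 ≈ 0.976800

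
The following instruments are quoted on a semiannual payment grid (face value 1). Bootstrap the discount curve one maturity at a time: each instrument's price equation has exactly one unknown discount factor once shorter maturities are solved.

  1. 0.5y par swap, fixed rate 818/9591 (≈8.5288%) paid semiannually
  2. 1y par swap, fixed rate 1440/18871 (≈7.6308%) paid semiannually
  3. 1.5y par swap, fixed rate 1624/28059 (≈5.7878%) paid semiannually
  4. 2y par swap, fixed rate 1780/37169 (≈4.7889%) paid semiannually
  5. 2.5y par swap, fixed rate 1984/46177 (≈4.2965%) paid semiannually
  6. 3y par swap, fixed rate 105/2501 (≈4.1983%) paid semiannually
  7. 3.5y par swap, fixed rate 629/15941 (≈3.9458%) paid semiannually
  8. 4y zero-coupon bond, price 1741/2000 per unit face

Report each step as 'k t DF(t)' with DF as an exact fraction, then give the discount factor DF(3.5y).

step 1 [0.5y] swap r/2=409/9591: DF=(1 − 409/9591·(0))/(1+409/9591) = 9591/10000 ≈ 0.959100
step 2 [1y] swap r/2=720/18871: DF=(1 − 720/18871·(0.959100))/(1+720/18871) = 116/125 ≈ 0.928000
step 3 [1.5y] swap r/2=812/28059: DF=(1 − 812/28059·(0.959100+0.928000))/(1+812/28059) = 2297/2500 ≈ 0.918800
step 4 [2y] swap r/2=890/37169: DF=(1 − 890/37169·(0.959100+0.928000+0.918800))/(1+890/37169) = 911/1000 ≈ 0.911000
step 5 [2.5y] swap r/2=992/46177: DF=(1 − 992/46177·(0.959100+0.928000+0.918800+0.911000))/(1+992/46177) = 563/625 ≈ 0.900800
step 6 [3y] swap r/2=105/5002: DF=(1 − 105/5002·(0.959100+0.928000+0.918800+0.911000+0.900800))/(1+105/5002) = 1769/2000 ≈ 0.884500
step 7 [3.5y] swap r/2=629/31882: DF=(1 − 629/31882·(0.959100+0.928000+0.918800+0.911000+0.900800+0.884500))/(1+629/31882) = 4371/5000 ≈ 0.874200
step 8 [4y] zero: DF = P = 1741/2000 ≈ 0.870500

1 1/2 9591/10000
2 1 116/125
3 3/2 2297/2500
4 2 911/1000
5 5/2 563/625
6 3 1769/2000
7 7/2 4371/5000
8 4 1741/2000
DF(3.5y) = 4371/5000 ≈ 0.874200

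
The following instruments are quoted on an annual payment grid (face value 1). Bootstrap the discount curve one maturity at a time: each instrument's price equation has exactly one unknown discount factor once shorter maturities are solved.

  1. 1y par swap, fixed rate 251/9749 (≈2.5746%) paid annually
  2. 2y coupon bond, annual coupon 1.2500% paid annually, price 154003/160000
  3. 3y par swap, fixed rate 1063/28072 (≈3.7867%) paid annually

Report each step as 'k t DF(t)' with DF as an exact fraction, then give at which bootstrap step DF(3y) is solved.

step 1 [1y] swap r/1=251/9749: DF=(1 − 251/9749·(0))/(1+251/9749) = 9749/10000 ≈ 0.974900
step 2 [2y] bond c/1=1/80: DF=(154003/160000 − 1/80·(0.974900))/(1+1/80) = 4693/5000 ≈ 0.938600
step 3 [3y] swap r/1=1063/28072: DF=(1 − 1063/28072·(0.974900+0.938600))/(1+1063/28072) = 8937/10000 ≈ 0.893700

1 1 9749/10000
2 2 4693/5000
3 3 8937/10000
DF(3y) is solved at step 3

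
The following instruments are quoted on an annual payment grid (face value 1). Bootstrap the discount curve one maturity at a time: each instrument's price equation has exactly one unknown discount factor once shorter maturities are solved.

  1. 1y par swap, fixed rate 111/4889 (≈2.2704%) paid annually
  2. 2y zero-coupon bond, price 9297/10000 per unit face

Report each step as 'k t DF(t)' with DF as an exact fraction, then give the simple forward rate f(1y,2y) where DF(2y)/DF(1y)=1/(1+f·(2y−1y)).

1 1 4889/5000
2 2 9297/10000
f(1y,2y) = ((4889/5000)/(9297/10000) − 1)/(1) = 481/9297 ≈ 5.1737%

step 1 [1y] swap r/1=111/4889: DF=(1 − 111/4889·(0))/(1+111/4889) = 4889/5000 ≈ 0.977800
step 2 [2y] zero: DF = P = 9297/10000 ≈ 0.929700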